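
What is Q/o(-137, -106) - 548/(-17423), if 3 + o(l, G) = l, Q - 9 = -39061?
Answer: 24302847/87115 ≈ 278.97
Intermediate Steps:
Q = -39052 (Q = 9 - 39061 = -39052)
o(l, G) = -3 + l
Q/o(-137, -106) - 548/(-17423) = -39052/(-3 - 137) - 548/(-17423) = -39052/(-140) - 548*(-1/17423) = -39052*(-1/140) + 548/17423 = 9763/35 + 548/17423 = 24302847/87115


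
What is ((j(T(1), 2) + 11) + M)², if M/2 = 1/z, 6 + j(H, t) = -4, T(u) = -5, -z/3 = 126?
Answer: 35344/35721 ≈ 0.98945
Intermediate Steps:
z = -378 (z = -3*126 = -378)
j(H, t) = -10 (j(H, t) = -6 - 4 = -10)
M = -1/189 (M = 2/(-378) = 2*(-1/378) = -1/189 ≈ -0.0052910)
((j(T(1), 2) + 11) + M)² = ((-10 + 11) - 1/189)² = (1 - 1/189)² = (188/189)² = 35344/35721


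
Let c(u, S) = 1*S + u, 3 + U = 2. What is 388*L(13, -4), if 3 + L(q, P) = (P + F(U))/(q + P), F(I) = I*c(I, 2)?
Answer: -12416/9 ≈ -1379.6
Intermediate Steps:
U = -1 (U = -3 + 2 = -1)
c(u, S) = S + u
F(I) = I*(2 + I)
L(q, P) = -3 + (-1 + P)/(P + q) (L(q, P) = -3 + (P - (2 - 1))/(q + P) = -3 + (P - 1*1)/(P + q) = -3 + (P - 1)/(P + q) = -3 + (-1 + P)/(P + q))
388*L(13, -4) = 388*((-1 - 3*13 - 2*(-4))/(-4 + 13)) = 388*((-1 - 39 + 8)/9) = 388*((⅑)*(-32)) = 388*(-32/9) = -12416/9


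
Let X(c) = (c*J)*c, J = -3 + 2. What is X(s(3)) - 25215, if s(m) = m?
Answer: -25224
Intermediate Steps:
J = -1
X(c) = -c² (X(c) = (c*(-1))*c = (-c)*c = -c²)
X(s(3)) - 25215 = -1*3² - 25215 = -1*9 - 25215 = -9 - 25215 = -25224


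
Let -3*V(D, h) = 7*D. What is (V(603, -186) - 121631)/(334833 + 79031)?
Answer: -61519/206932 ≈ -0.29729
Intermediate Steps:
V(D, h) = -7*D/3
(V(603, -186) - 121631)/(334833 + 79031) = (-7/3*603 - 121631)/(334833 + 79031) = (-1407 - 121631)/413864 = -123038*1/413864 = -61519/206932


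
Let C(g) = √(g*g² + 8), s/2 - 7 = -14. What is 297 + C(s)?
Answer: 297 + 12*I*√19 ≈ 297.0 + 52.307*I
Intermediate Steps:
s = -14 (s = 14 + 2*(-14) = 14 - 28 = -14)
C(g) = √(8 + g³) (C(g) = √(g³ + 8) = √(8 + g³))
297 + C(s) = 297 + √(8 + (-14)³) = 297 + √(8 - 2744) = 297 + √(-2736) = 297 + 12*I*√19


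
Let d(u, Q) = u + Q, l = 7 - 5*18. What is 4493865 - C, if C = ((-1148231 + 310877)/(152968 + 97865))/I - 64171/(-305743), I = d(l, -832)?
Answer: 105114114336458385386/23390582345295 ≈ 4.4939e+6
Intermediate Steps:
l = -83 (l = 7 - 90 = -83)
d(u, Q) = Q + u
I = -915 (I = -832 - 83 = -915)
C = 4994680729789/23390582345295 (C = ((-1148231 + 310877)/(152968 + 97865))/(-915) - 64171/(-305743) = -837354/250833*(-1/915) - 64171*(-1/305743) = -837354*1/250833*(-1/915) + 64171/305743 = -279118/83611*(-1/915) + 64171/305743 = 279118/76504065 + 64171/305743 = 4994680729789/23390582345295 ≈ 0.21353)
4493865 - C = 4493865 - 1*4994680729789/23390582345295 = 4493865 - 4994680729789/23390582345295 = 105114114336458385386/23390582345295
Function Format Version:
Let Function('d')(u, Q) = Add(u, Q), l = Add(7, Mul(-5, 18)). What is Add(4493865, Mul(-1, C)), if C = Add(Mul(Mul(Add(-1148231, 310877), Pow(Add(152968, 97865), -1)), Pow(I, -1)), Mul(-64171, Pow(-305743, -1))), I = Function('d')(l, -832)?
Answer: Rational(105114114336458385386, 23390582345295) ≈ 4.4939e+6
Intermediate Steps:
l = -83 (l = Add(7, -90) = -83)
Function('d')(u, Q) = Add(Q, u)
I = -915 (I = Add(-832, -83) = -915)
C = Rational(4994680729789, 23390582345295) (C = Add(Mul(Mul(Add(-1148231, 310877), Pow(Add(152968, 97865), -1)), Pow(-915, -1)), Mul(-64171, Pow(-305743, -1))) = Add(Mul(Mul(-837354, Pow(250833, -1)), Rational(-1, 915)), Mul(-64171, Rational(-1, 305743))) = Add(Mul(Mul(-837354, Rational(1, 250833)), Rational(-1, 915)), Rational(64171, 305743)) = Add(Mul(Rational(-279118, 83611), Rational(-1, 915)), Rational(64171, 305743)) = Add(Rational(279118, 76504065), Rational(64171, 305743)) = Rational(4994680729789, 23390582345295) ≈ 0.21353)
Add(4493865, Mul(-1, C)) = Add(4493865, Mul(-1, Rational(4994680729789, 23390582345295))) = Add(4493865, Rational(-4994680729789, 23390582345295)) = Rational(105114114336458385386, 23390582345295)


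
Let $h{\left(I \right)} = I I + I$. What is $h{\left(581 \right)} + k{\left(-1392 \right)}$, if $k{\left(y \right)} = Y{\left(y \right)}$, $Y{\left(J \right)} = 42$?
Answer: $338184$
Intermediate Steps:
$k{\left(y \right)} = 42$
$h{\left(I \right)} = I + I^{2}$ ($h{\left(I \right)} = I^{2} + I = I + I^{2}$)
$h{\left(581 \right)} + k{\left(-1392 \right)} = 581 \left(1 + 581\right) + 42 = 581 \cdot 582 + 42 = 338142 + 42 = 338184$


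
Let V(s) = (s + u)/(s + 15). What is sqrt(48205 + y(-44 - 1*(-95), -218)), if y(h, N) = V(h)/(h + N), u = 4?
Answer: sqrt(48398007810)/1002 ≈ 219.56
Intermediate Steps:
V(s) = (4 + s)/(15 + s) (V(s) = (s + 4)/(s + 15) = (4 + s)/(15 + s))
y(h, N) = (4 + h)/((15 + h)*(N + h)) (y(h, N) = ((4 + h)/(15 + h))/(h + N) = ((4 + h)/(15 + h))/(N + h) = (4 + h)/((15 + h)*(N + h)))
sqrt(48205 + y(-44 - 1*(-95), -218)) = sqrt(48205 + (4 + (-44 - 1*(-95)))/((15 + (-44 - 1*(-95)))*(-218 + (-44 - 1*(-95))))) = sqrt(48205 + (4 + (-44 + 95))/((15 + (-44 + 95))*(-218 + (-44 + 95)))) = sqrt(48205 + (4 + 51)/((15 + 51)*(-218 + 51))) = sqrt(48205 + 55/(66*(-167))) = sqrt(48205 + (1/66)*(-1/167)*55) = sqrt(48205 - 5/1002) = sqrt(48301405/1002) = sqrt(48398007810)/1002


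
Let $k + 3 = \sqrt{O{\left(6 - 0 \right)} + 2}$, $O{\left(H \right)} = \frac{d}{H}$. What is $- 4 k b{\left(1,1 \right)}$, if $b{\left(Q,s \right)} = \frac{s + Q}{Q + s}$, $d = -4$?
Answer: $12 - \frac{8 \sqrt{3}}{3} \approx 7.3812$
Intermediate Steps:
$O{\left(H \right)} = - \frac{4}{H}$
$b{\left(Q,s \right)} = 1$ ($b{\left(Q,s \right)} = \frac{Q + s}{Q + s} = 1$)
$k = -3 + \frac{2 \sqrt{3}}{3}$ ($k = -3 + \sqrt{- \frac{4}{6 - 0} + 2} = -3 + \sqrt{- \frac{4}{6 + 0} + 2} = -3 + \sqrt{- \frac{4}{6} + 2} = -3 + \sqrt{\left(-4\right) \frac{1}{6} + 2} = -3 + \sqrt{- \frac{2}{3} + 2} = -3 + \sqrt{\frac{4}{3}} = -3 + \frac{2 \sqrt{3}}{3} \approx -1.8453$)
$- 4 k b{\left(1,1 \right)} = - 4 \left(-3 + \frac{2 \sqrt{3}}{3}\right) 1 = \left(12 - \frac{8 \sqrt{3}}{3}\right) 1 = 12 - \frac{8 \sqrt{3}}{3}$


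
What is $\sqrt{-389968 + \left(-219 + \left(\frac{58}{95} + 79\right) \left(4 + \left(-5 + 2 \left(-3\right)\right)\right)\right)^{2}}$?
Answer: $\frac{94 \sqrt{217181}}{95} \approx 461.12$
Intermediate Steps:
$\sqrt{-389968 + \left(-219 + \left(\frac{58}{95} + 79\right) \left(4 + \left(-5 + 2 \left(-3\right)\right)\right)\right)^{2}} = \sqrt{-389968 + \left(-219 + \left(58 \cdot \frac{1}{95} + 79\right) \left(4 - 11\right)\right)^{2}} = \sqrt{-389968 + \left(-219 + \left(\frac{58}{95} + 79\right) \left(4 - 11\right)\right)^{2}} = \sqrt{-389968 + \left(-219 + \frac{7563}{95} \left(-7\right)\right)^{2}} = \sqrt{-389968 + \left(-219 - \frac{52941}{95}\right)^{2}} = \sqrt{-389968 + \left(- \frac{73746}{95}\right)^{2}} = \sqrt{-389968 + \frac{5438472516}{9025}} = \sqrt{\frac{1919011316}{9025}} = \frac{94 \sqrt{217181}}{95}$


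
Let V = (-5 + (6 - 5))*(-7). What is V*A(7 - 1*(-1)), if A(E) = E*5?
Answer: 1120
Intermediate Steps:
A(E) = 5*E
V = 28 (V = (-5 + 1)*(-7) = -4*(-7) = 28)
V*A(7 - 1*(-1)) = 28*(5*(7 - 1*(-1))) = 28*(5*(7 + 1)) = 28*(5*8) = 28*40 = 1120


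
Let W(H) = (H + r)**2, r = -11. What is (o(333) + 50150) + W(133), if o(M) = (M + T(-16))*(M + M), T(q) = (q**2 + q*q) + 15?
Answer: 637794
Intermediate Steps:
T(q) = 15 + 2*q**2 (T(q) = (q**2 + q**2) + 15 = 2*q**2 + 15 = 15 + 2*q**2)
W(H) = (-11 + H)**2 (W(H) = (H - 11)**2 = (-11 + H)**2)
o(M) = 2*M*(527 + M) (o(M) = (M + (15 + 2*(-16)**2))*(M + M) = (M + (15 + 2*256))*(2*M) = (M + (15 + 512))*(2*M) = (M + 527)*(2*M) = (527 + M)*(2*M) = 2*M*(527 + M))
(o(333) + 50150) + W(133) = (2*333*(527 + 333) + 50150) + (-11 + 133)**2 = (2*333*860 + 50150) + 122**2 = (572760 + 50150) + 14884 = 622910 + 14884 = 637794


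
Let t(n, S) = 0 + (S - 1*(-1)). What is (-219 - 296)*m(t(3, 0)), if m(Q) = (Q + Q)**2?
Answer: -2060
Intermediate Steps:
t(n, S) = 1 + S (t(n, S) = 0 + (S + 1) = 0 + (1 + S) = 1 + S)
m(Q) = 4*Q**2 (m(Q) = (2*Q)**2 = 4*Q**2)
(-219 - 296)*m(t(3, 0)) = (-219 - 296)*(4*(1 + 0)**2) = -2060*1**2 = -2060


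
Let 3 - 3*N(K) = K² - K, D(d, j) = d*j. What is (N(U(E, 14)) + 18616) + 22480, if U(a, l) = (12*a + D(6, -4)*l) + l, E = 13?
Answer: 95569/3 ≈ 31856.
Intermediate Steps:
U(a, l) = -23*l + 12*a (U(a, l) = (12*a + (6*(-4))*l) + l = (12*a - 24*l) + l = (-24*l + 12*a) + l = -23*l + 12*a)
N(K) = 1 - K²/3 + K/3 (N(K) = 1 - (K² - K)/3 = 1 + (-K²/3 + K/3) = 1 - K²/3 + K/3)
(N(U(E, 14)) + 18616) + 22480 = ((1 - (-23*14 + 12*13)²/3 + (-23*14 + 12*13)/3) + 18616) + 22480 = ((1 - (-322 + 156)²/3 + (-322 + 156)/3) + 18616) + 22480 = ((1 - ⅓*(-166)² + (⅓)*(-166)) + 18616) + 22480 = ((1 - ⅓*27556 - 166/3) + 18616) + 22480 = ((1 - 27556/3 - 166/3) + 18616) + 22480 = (-27719/3 + 18616) + 22480 = 28129/3 + 22480 = 95569/3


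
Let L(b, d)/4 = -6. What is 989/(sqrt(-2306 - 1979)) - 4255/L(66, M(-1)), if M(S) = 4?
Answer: 4255/24 - 989*I*sqrt(4285)/4285 ≈ 177.29 - 15.108*I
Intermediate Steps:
L(b, d) = -24 (L(b, d) = 4*(-6) = -24)
989/(sqrt(-2306 - 1979)) - 4255/L(66, M(-1)) = 989/(sqrt(-2306 - 1979)) - 4255/(-24) = 989/(sqrt(-4285)) - 4255*(-1/24) = 989/((I*sqrt(4285))) + 4255/24 = 989*(-I*sqrt(4285)/4285) + 4255/24 = -989*I*sqrt(4285)/4285 + 4255/24 = 4255/24 - 989*I*sqrt(4285)/4285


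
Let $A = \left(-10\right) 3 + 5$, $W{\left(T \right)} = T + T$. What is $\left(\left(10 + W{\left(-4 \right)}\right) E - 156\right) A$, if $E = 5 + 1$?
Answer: $3600$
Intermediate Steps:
$W{\left(T \right)} = 2 T$
$E = 6$
$A = -25$ ($A = -30 + 5 = -25$)
$\left(\left(10 + W{\left(-4 \right)}\right) E - 156\right) A = \left(\left(10 + 2 \left(-4\right)\right) 6 - 156\right) \left(-25\right) = \left(\left(10 - 8\right) 6 - 156\right) \left(-25\right) = \left(2 \cdot 6 - 156\right) \left(-25\right) = \left(12 - 156\right) \left(-25\right) = \left(-144\right) \left(-25\right) = 3600$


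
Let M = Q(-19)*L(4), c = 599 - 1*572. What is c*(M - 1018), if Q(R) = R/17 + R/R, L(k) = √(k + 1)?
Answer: -27486 - 54*√5/17 ≈ -27493.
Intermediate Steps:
L(k) = √(1 + k)
c = 27 (c = 599 - 572 = 27)
Q(R) = 1 + R/17 (Q(R) = R*(1/17) + 1 = R/17 + 1 = 1 + R/17)
M = -2*√5/17 (M = (1 + (1/17)*(-19))*√(1 + 4) = (1 - 19/17)*√5 = -2*√5/17 ≈ -0.26307)
c*(M - 1018) = 27*(-2*√5/17 - 1018) = 27*(-1018 - 2*√5/17) = -27486 - 54*√5/17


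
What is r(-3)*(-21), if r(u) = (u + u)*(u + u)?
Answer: -756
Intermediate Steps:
r(u) = 4*u**2 (r(u) = (2*u)*(2*u) = 4*u**2)
r(-3)*(-21) = (4*(-3)**2)*(-21) = (4*9)*(-21) = 36*(-21) = -756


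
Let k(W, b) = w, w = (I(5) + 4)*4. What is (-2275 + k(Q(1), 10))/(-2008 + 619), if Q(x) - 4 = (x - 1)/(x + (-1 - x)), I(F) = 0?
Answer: 753/463 ≈ 1.6264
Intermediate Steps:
Q(x) = 5 - x (Q(x) = 4 + (x - 1)/(x + (-1 - x)) = 4 + (-1 + x)/(-1) = 4 + (-1 + x)*(-1) = 4 + (1 - x) = 5 - x)
w = 16 (w = (0 + 4)*4 = 4*4 = 16)
k(W, b) = 16
(-2275 + k(Q(1), 10))/(-2008 + 619) = (-2275 + 16)/(-2008 + 619) = -2259/(-1389) = -2259*(-1/1389) = 753/463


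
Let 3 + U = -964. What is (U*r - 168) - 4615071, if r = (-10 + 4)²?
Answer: -4650051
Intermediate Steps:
U = -967 (U = -3 - 964 = -967)
r = 36 (r = (-6)² = 36)
(U*r - 168) - 4615071 = (-967*36 - 168) - 4615071 = (-34812 - 168) - 4615071 = -34980 - 4615071 = -4650051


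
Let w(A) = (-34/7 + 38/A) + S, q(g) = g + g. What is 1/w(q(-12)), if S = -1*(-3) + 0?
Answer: -84/289 ≈ -0.29066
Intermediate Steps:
S = 3 (S = 3 + 0 = 3)
q(g) = 2*g
w(A) = -13/7 + 38/A (w(A) = (-34/7 + 38/A) + 3 = -13/7 + 38/A)
1/w(q(-12)) = 1/(-13/7 + 38/((2*(-12)))) = 1/(-13/7 + 38/(-24)) = 1/(-13/7 + 38*(-1/24)) = 1/(-13/7 - 19/12) = 1/(-289/84) = -84/289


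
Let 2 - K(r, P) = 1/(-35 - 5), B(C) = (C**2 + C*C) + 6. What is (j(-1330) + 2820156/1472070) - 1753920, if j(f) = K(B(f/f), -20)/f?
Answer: -4578551948433949/2610470800 ≈ -1.7539e+6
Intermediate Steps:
B(C) = 6 + 2*C**2 (B(C) = (C**2 + C**2) + 6 = 2*C**2 + 6 = 6 + 2*C**2)
K(r, P) = 81/40 (K(r, P) = 2 - 1/(-35 - 5) = 2 - 1/(-40) = 2 - 1*(-1/40) = 2 + 1/40 = 81/40)
j(f) = 81/(40*f)
(j(-1330) + 2820156/1472070) - 1753920 = ((81/40)/(-1330) + 2820156/1472070) - 1753920 = ((81/40)*(-1/1330) + 2820156*(1/1472070)) - 1753920 = (-81/53200 + 470026/245345) - 1753920 = 4997102051/2610470800 - 1753920 = -4578551948433949/2610470800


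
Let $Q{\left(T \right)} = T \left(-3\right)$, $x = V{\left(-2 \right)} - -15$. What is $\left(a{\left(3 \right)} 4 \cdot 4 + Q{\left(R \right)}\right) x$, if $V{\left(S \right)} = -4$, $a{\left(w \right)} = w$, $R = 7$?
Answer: $297$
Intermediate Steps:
$x = 11$ ($x = -4 - -15 = -4 + 15 = 11$)
$Q{\left(T \right)} = - 3 T$
$\left(a{\left(3 \right)} 4 \cdot 4 + Q{\left(R \right)}\right) x = \left(3 \cdot 4 \cdot 4 - 21\right) 11 = \left(12 \cdot 4 - 21\right) 11 = \left(48 - 21\right) 11 = 27 \cdot 11 = 297$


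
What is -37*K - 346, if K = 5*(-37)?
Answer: 6499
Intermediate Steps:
K = -185
-37*K - 346 = -37*(-185) - 346 = 6845 - 346 = 6499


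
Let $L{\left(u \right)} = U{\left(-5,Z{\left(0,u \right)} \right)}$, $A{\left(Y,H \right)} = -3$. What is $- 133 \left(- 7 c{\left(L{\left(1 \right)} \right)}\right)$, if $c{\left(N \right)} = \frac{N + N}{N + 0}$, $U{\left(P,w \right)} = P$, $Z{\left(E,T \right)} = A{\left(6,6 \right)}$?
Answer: $1862$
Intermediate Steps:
$Z{\left(E,T \right)} = -3$
$L{\left(u \right)} = -5$
$c{\left(N \right)} = 2$ ($c{\left(N \right)} = \frac{2 N}{N} = 2$)
$- 133 \left(- 7 c{\left(L{\left(1 \right)} \right)}\right) = - 133 \left(\left(-7\right) 2\right) = \left(-133\right) \left(-14\right) = 1862$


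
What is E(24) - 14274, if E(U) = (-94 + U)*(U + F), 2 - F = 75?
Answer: -10844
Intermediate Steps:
F = -73 (F = 2 - 1*75 = 2 - 75 = -73)
E(U) = (-94 + U)*(-73 + U) (E(U) = (-94 + U)*(U - 73) = (-94 + U)*(-73 + U))
E(24) - 14274 = (6862 + 24² - 167*24) - 14274 = (6862 + 576 - 4008) - 14274 = 3430 - 14274 = -10844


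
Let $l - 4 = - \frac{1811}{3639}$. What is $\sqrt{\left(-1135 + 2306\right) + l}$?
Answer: $\frac{\sqrt{15553136946}}{3639} \approx 34.271$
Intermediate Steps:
$l = \frac{12745}{3639}$ ($l = 4 - \frac{1811}{3639} = \frac{12745}{3639} \approx 3.5023$)
$\sqrt{\left(-1135 + 2306\right) + l} = \sqrt{\left(-1135 + 2306\right) + \frac{12745}{3639}} = \sqrt{1171 + \frac{12745}{3639}} = \sqrt{\frac{4274014}{3639}} = \frac{\sqrt{15553136946}}{3639}$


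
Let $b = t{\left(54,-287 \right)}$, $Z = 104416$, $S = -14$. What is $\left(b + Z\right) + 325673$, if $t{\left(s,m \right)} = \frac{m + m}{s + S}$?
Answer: $\frac{8601493}{20} \approx 4.3007 \cdot 10^{5}$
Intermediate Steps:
$t{\left(s,m \right)} = \frac{2 m}{-14 + s}$ ($t{\left(s,m \right)} = \frac{m + m}{s - 14} = \frac{2 m}{-14 + s}$)
$b = - \frac{287}{20}$ ($b = 2 \left(-287\right) \frac{1}{-14 + 54} = 2 \left(-287\right) \frac{1}{40} = - \frac{287}{20} \approx -14.35$)
$\left(b + Z\right) + 325673 = \left(- \frac{287}{20} + 104416\right) + 325673 = \frac{2088033}{20} + 325673 = \frac{8601493}{20}$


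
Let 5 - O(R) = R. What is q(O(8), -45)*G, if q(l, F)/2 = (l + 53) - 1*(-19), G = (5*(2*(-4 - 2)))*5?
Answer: -41400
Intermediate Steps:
O(R) = 5 - R
G = -300 (G = (5*(2*(-6)))*5 = (5*(-12))*5 = -60*5 = -300)
q(l, F) = 144 + 2*l (q(l, F) = 2*((l + 53) - 1*(-19)) = 2*((53 + l) + 19) = 2*(72 + l) = 144 + 2*l)
q(O(8), -45)*G = (144 + 2*(5 - 1*8))*(-300) = (144 + 2*(5 - 8))*(-300) = (144 + 2*(-3))*(-300) = (144 - 6)*(-300) = 138*(-300) = -41400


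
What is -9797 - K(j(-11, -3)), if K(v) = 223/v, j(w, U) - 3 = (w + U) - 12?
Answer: -225108/23 ≈ -9787.3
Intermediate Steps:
j(w, U) = -9 + U + w (j(w, U) = 3 + ((w + U) - 12) = 3 + ((U + w) - 12) = 3 + (-12 + U + w) = -9 + U + w)
-9797 - K(j(-11, -3)) = -9797 - 223/(-9 - 3 - 11) = -9797 - 223/(-23) = -9797 - 223*(-1)/23 = -9797 - 1*(-223/23) = -9797 + 223/23 = -225108/23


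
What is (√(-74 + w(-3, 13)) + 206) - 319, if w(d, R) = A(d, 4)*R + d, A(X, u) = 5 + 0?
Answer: -113 + 2*I*√3 ≈ -113.0 + 3.4641*I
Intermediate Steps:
A(X, u) = 5
w(d, R) = d + 5*R (w(d, R) = 5*R + d = d + 5*R)
(√(-74 + w(-3, 13)) + 206) - 319 = (√(-74 + (-3 + 5*13)) + 206) - 319 = (√(-74 + (-3 + 65)) + 206) - 319 = (√(-74 + 62) + 206) - 319 = (√(-12) + 206) - 319 = (2*I*√3 + 206) - 319 = (206 + 2*I*√3) - 319 = -113 + 2*I*√3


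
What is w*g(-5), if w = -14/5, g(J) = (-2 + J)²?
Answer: -686/5 ≈ -137.20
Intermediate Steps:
w = -14/5 (w = -14*⅕ = -14/5 ≈ -2.8000)
w*g(-5) = -14*(-2 - 5)²/5 = -14/5*(-7)² = -14/5*49 = -686/5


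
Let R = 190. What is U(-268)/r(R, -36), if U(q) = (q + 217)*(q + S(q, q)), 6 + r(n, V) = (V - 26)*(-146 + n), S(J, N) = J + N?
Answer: -20502/1367 ≈ -14.998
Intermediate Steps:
r(n, V) = -6 + (-146 + n)*(-26 + V) (r(n, V) = -6 + (V - 26)*(-146 + n) = -6 + (-26 + V)*(-146 + n) = -6 + (-146 + n)*(-26 + V))
U(q) = 3*q*(217 + q) (U(q) = (q + 217)*(q + (q + q)) = (217 + q)*(q + 2*q) = (217 + q)*(3*q) = 3*q*(217 + q))
U(-268)/r(R, -36) = (3*(-268)*(217 - 268))/(3790 - 146*(-36) - 26*190 - 36*190) = (3*(-268)*(-51))/(3790 + 5256 - 4940 - 6840) = 41004/(-2734) = 41004*(-1/2734) = -20502/1367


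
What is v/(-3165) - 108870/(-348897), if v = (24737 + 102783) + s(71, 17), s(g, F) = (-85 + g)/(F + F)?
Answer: -4388846081/109780135 ≈ -39.979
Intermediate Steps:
s(g, F) = (-85 + g)/(2*F) (s(g, F) = (-85 + g)/((2*F)) = (-85 + g)*(1/(2*F)) = (-85 + g)/(2*F))
v = 2167833/17 (v = (24737 + 102783) + (½)*(-85 + 71)/17 = 127520 + (½)*(1/17)*(-14) = 127520 - 7/17 = 2167833/17 ≈ 1.2752e+5)
v/(-3165) - 108870/(-348897) = (2167833/17)/(-3165) - 108870/(-348897) = (2167833/17)*(-1/3165) - 108870*(-1/348897) = -722611/17935 + 1910/6121 = -4388846081/109780135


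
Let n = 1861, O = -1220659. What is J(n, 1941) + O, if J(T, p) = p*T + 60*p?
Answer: 2508002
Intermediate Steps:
J(T, p) = 60*p + T*p (J(T, p) = T*p + 60*p = 60*p + T*p)
J(n, 1941) + O = 1941*(60 + 1861) - 1220659 = 1941*1921 - 1220659 = 3728661 - 1220659 = 2508002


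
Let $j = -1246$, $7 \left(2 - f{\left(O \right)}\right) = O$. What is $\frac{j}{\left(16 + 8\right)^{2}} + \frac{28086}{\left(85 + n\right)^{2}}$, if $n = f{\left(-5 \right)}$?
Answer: $\frac{40370281}{27143712} \approx 1.4873$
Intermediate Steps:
$f{\left(O \right)} = 2 - \frac{O}{7}$
$n = \frac{19}{7}$ ($n = 2 - - \frac{5}{7} = 2 + \frac{5}{7} = \frac{19}{7} \approx 2.7143$)
$\frac{j}{\left(16 + 8\right)^{2}} + \frac{28086}{\left(85 + n\right)^{2}} = - \frac{1246}{\left(16 + 8\right)^{2}} + \frac{28086}{\left(85 + \frac{19}{7}\right)^{2}} = - \frac{1246}{24^{2}} + \frac{28086}{\left(\frac{614}{7}\right)^{2}} = - \frac{1246}{576} + \frac{28086}{\frac{376996}{49}} = \left(-1246\right) \frac{1}{576} + 28086 \cdot \frac{49}{376996} = - \frac{623}{288} + \frac{688107}{188498} = \frac{40370281}{27143712}$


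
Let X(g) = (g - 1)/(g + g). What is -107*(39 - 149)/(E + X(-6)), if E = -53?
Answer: -141240/629 ≈ -224.55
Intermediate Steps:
X(g) = (-1 + g)/(2*g) (X(g) = (-1 + g)/((2*g)) = (-1 + g)*(1/(2*g)) = (-1 + g)/(2*g))
-107*(39 - 149)/(E + X(-6)) = -107*(39 - 149)/(-53 + (½)*(-1 - 6)/(-6)) = -(-11770)/(-53 + (½)*(-⅙)*(-7)) = -(-11770)/(-53 + 7/12) = -(-11770)/(-629/12) = -(-11770)*(-12)/629 = -107*1320/629 = -141240/629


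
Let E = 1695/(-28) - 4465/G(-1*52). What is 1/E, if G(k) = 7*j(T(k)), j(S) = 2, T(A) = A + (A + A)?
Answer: -28/10625 ≈ -0.0026353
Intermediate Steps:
T(A) = 3*A (T(A) = A + 2*A = 3*A)
G(k) = 14 (G(k) = 7*2 = 14)
E = -10625/28 (E = 1695/(-28) - 4465/14 = 1695*(-1/28) - 4465*1/14 = -1695/28 - 4465/14 = -10625/28 ≈ -379.46)
1/E = 1/(-10625/28) = -28/10625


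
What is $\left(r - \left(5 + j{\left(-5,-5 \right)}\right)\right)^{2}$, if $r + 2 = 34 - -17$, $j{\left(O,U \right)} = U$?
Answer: $2401$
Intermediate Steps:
$r = 49$ ($r = -2 + \left(34 - -17\right) = -2 + \left(34 + 17\right) = -2 + 51 = 49$)
$\left(r - \left(5 + j{\left(-5,-5 \right)}\right)\right)^{2} = \left(49 - 0\right)^{2} = \left(49 + \left(5 - 5\right)\right)^{2} = \left(49 + 0\right)^{2} = 49^{2} = 2401$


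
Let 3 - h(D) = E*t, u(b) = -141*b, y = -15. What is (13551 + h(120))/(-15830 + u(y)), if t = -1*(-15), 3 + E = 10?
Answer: -13449/13715 ≈ -0.98061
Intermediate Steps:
E = 7 (E = -3 + 10 = 7)
t = 15
h(D) = -102 (h(D) = 3 - 7*15 = 3 - 1*105 = 3 - 105 = -102)
(13551 + h(120))/(-15830 + u(y)) = (13551 - 102)/(-15830 - 141*(-15)) = 13449/(-15830 + 2115) = 13449/(-13715) = 13449*(-1/13715) = -13449/13715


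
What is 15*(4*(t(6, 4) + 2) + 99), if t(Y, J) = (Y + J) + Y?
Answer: 2565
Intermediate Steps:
t(Y, J) = J + 2*Y (t(Y, J) = (J + Y) + Y = J + 2*Y)
15*(4*(t(6, 4) + 2) + 99) = 15*(4*((4 + 2*6) + 2) + 99) = 15*(4*((4 + 12) + 2) + 99) = 15*(4*(16 + 2) + 99) = 15*(4*18 + 99) = 15*(72 + 99) = 15*171 = 2565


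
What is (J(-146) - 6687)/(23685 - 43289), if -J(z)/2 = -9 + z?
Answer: 6377/19604 ≈ 0.32529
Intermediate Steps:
J(z) = 18 - 2*z (J(z) = -2*(-9 + z) = 18 - 2*z)
(J(-146) - 6687)/(23685 - 43289) = ((18 - 2*(-146)) - 6687)/(23685 - 43289) = ((18 + 292) - 6687)/(-19604) = (310 - 6687)*(-1/19604) = -6377*(-1/19604) = 6377/19604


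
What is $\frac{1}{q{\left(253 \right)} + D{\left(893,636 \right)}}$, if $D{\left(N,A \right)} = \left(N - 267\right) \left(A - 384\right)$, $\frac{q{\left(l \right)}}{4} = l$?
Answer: $\frac{1}{158764} \approx 6.2987 \cdot 10^{-6}$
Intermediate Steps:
$q{\left(l \right)} = 4 l$
$D{\left(N,A \right)} = \left(-384 + A\right) \left(-267 + N\right)$ ($D{\left(N,A \right)} = \left(-267 + N\right) \left(-384 + A\right) = \left(-384 + A\right) \left(-267 + N\right)$)
$\frac{1}{q{\left(253 \right)} + D{\left(893,636 \right)}} = \frac{1}{4 \cdot 253 + \left(102528 - 342912 - 169812 + 636 \cdot 893\right)} = \frac{1}{1012 + \left(102528 - 342912 - 169812 + 567948\right)} = \frac{1}{1012 + 157752} = \frac{1}{158764}$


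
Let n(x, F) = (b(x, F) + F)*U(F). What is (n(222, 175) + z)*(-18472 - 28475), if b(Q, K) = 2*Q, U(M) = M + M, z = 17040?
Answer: -10971044430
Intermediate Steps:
U(M) = 2*M
n(x, F) = 2*F*(F + 2*x) (n(x, F) = (2*x + F)*(2*F) = (F + 2*x)*(2*F) = 2*F*(F + 2*x))
(n(222, 175) + z)*(-18472 - 28475) = (2*175*(175 + 2*222) + 17040)*(-18472 - 28475) = (2*175*(175 + 444) + 17040)*(-46947) = (2*175*619 + 17040)*(-46947) = (216650 + 17040)*(-46947) = 233690*(-46947) = -10971044430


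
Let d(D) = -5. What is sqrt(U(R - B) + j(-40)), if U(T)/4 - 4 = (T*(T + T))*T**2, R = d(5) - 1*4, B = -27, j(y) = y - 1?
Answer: sqrt(839783) ≈ 916.40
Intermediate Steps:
j(y) = -1 + y
R = -9 (R = -5 - 1*4 = -5 - 4 = -9)
U(T) = 16 + 8*T**4 (U(T) = 16 + 4*((T*(T + T))*T**2) = 16 + 4*((T*(2*T))*T**2) = 16 + 4*((2*T**2)*T**2) = 16 + 4*(2*T**4) = 16 + 8*T**4)
sqrt(U(R - B) + j(-40)) = sqrt((16 + 8*(-9 - 1*(-27))**4) + (-1 - 40)) = sqrt((16 + 8*(-9 + 27)**4) - 41) = sqrt((16 + 8*18**4) - 41) = sqrt((16 + 8*104976) - 41) = sqrt((16 + 839808) - 41) = sqrt(839824 - 41) = sqrt(839783)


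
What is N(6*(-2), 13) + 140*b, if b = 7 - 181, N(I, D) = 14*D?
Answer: -24178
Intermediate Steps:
b = -174
N(6*(-2), 13) + 140*b = 14*13 + 140*(-174) = 182 - 24360 = -24178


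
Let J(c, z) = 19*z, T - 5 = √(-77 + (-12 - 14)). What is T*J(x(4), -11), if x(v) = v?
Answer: -1045 - 209*I*√103 ≈ -1045.0 - 2121.1*I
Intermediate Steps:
T = 5 + I*√103 (T = 5 + √(-77 + (-12 - 14)) = 5 + √(-77 - 26) = 5 + √(-103) = 5 + I*√103 ≈ 5.0 + 10.149*I)
T*J(x(4), -11) = (5 + I*√103)*(19*(-11)) = (5 + I*√103)*(-209) = -1045 - 209*I*√103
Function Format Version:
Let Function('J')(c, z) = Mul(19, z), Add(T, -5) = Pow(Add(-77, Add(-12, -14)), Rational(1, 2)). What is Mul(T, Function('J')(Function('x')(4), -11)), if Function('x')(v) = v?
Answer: Add(-1045, Mul(-209, I, Pow(103, Rational(1, 2)))) ≈ Add(-1045.0, Mul(-2121.1, I))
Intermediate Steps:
T = Add(5, Mul(I, Pow(103, Rational(1, 2)))) (T = Add(5, Pow(Add(-77, Add(-12, -14)), Rational(1, 2))) = Add(5, Pow(Add(-77, -26), Rational(1, 2))) = Add(5, Pow(-103, Rational(1, 2))) = Add(5, Mul(I, Pow(103, Rational(1, 2)))) ≈ Add(5.0000, Mul(10.149, I)))
Mul(T, Function('J')(Function('x')(4), -11)) = Mul(Add(5, Mul(I, Pow(103, Rational(1, 2)))), Mul(19, -11)) = Mul(Add(5, Mul(I, Pow(103, Rational(1, 2)))), -209) = Add(-1045, Mul(-209, I, Pow(103, Rational(1, 2))))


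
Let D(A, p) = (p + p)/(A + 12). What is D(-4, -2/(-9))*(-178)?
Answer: -89/9 ≈ -9.8889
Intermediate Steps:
D(A, p) = 2*p/(12 + A) (D(A, p) = (2*p)/(12 + A) = 2*p/(12 + A))
D(-4, -2/(-9))*(-178) = (2*(-2/(-9))/(12 - 4))*(-178) = (2*(-2*(-1/9))/8)*(-178) = (2*(2/9)*(1/8))*(-178) = (1/18)*(-178) = -89/9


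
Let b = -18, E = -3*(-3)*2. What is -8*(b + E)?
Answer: 0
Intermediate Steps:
E = 18 (E = 9*2 = 18)
-8*(b + E) = -8*(-18 + 18) = -8*0 = 0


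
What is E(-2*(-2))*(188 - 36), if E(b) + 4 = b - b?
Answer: -608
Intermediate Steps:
E(b) = -4 (E(b) = -4 + (b - b) = -4 + 0 = -4)
E(-2*(-2))*(188 - 36) = -4*(188 - 36) = -4*152 = -608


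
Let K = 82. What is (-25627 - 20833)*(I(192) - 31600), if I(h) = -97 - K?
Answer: 1476452340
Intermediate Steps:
I(h) = -179 (I(h) = -97 - 1*82 = -97 - 82 = -179)
(-25627 - 20833)*(I(192) - 31600) = (-25627 - 20833)*(-179 - 31600) = -46460*(-31779) = 1476452340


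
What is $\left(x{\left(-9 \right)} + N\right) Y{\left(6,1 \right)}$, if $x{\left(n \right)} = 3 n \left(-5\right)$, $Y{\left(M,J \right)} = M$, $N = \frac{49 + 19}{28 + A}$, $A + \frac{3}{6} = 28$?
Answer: $\frac{30242}{37} \approx 817.35$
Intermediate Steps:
$A = \frac{55}{2}$ ($A = - \frac{1}{2} + 28 = \frac{55}{2} \approx 27.5$)
$N = \frac{136}{111}$ ($N = \frac{49 + 19}{28 + \frac{55}{2}} = \frac{68}{\frac{111}{2}} = 68 \cdot \frac{2}{111} = \frac{136}{111} \approx 1.2252$)
$x{\left(n \right)} = - 15 n$
$\left(x{\left(-9 \right)} + N\right) Y{\left(6,1 \right)} = \left(\left(-15\right) \left(-9\right) + \frac{136}{111}\right) 6 = \left(135 + \frac{136}{111}\right) 6 = \frac{15121}{111} \cdot 6 = \frac{30242}{37}$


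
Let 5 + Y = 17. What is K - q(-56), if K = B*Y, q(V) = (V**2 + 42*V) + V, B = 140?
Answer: 952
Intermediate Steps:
q(V) = V**2 + 43*V
Y = 12 (Y = -5 + 17 = 12)
K = 1680 (K = 140*12 = 1680)
K - q(-56) = 1680 - (-56)*(43 - 56) = 1680 - (-56)*(-13) = 1680 - 1*728 = 1680 - 728 = 952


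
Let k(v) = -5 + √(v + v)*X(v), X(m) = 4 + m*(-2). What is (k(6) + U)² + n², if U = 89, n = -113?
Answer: 20593 - 2688*√3 ≈ 15937.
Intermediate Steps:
X(m) = 4 - 2*m
k(v) = -5 + √2*√v*(4 - 2*v) (k(v) = -5 + √(v + v)*(4 - 2*v) = -5 + √(2*v)*(4 - 2*v) = -5 + (√2*√v)*(4 - 2*v) = -5 + √2*√v*(4 - 2*v))
(k(6) + U)² + n² = ((-5 + 2*√2*√6*(2 - 1*6)) + 89)² + (-113)² = ((-5 + 2*√2*√6*(2 - 6)) + 89)² + 12769 = ((-5 + 2*√2*√6*(-4)) + 89)² + 12769 = ((-5 - 16*√3) + 89)² + 12769 = (84 - 16*√3)² + 12769 = 12769 + (84 - 16*√3)²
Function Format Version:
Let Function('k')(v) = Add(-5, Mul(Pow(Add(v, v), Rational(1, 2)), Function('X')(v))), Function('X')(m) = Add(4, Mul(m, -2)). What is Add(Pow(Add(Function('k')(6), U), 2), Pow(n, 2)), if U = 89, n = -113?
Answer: Add(20593, Mul(-2688, Pow(3, Rational(1, 2)))) ≈ 15937.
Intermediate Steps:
Function('X')(m) = Add(4, Mul(-2, m))
Function('k')(v) = Add(-5, Mul(Pow(2, Rational(1, 2)), Pow(v, Rational(1, 2)), Add(4, Mul(-2, v)))) (Function('k')(v) = Add(-5, Mul(Pow(Add(v, v), Rational(1, 2)), Add(4, Mul(-2, v)))) = Add(-5, Mul(Pow(Mul(2, v), Rational(1, 2)), Add(4, Mul(-2, v)))) = Add(-5, Mul(Mul(Pow(2, Rational(1, 2)), Pow(v, Rational(1, 2))), Add(4, Mul(-2, v)))) = Add(-5, Mul(Pow(2, Rational(1, 2)), Pow(v, Rational(1, 2)), Add(4, Mul(-2, v)))))
Add(Pow(Add(Function('k')(6), U), 2), Pow(n, 2)) = Add(Pow(Add(Add(-5, Mul(2, Pow(2, Rational(1, 2)), Pow(6, Rational(1, 2)), Add(2, Mul(-1, 6)))), 89), 2), Pow(-113, 2)) = Add(Pow(Add(Add(-5, Mul(2, Pow(2, Rational(1, 2)), Pow(6, Rational(1, 2)), Add(2, -6))), 89), 2), 12769) = Add(Pow(Add(Add(-5, Mul(2, Pow(2, Rational(1, 2)), Pow(6, Rational(1, 2)), -4)), 89), 2), 12769) = Add(Pow(Add(Add(-5, Mul(-16, Pow(3, Rational(1, 2)))), 89), 2), 12769) = Add(Pow(Add(84, Mul(-16, Pow(3, Rational(1, 2)))), 2), 12769) = Add(12769, Pow(Add(84, Mul(-16, Pow(3, Rational(1, 2)))), 2))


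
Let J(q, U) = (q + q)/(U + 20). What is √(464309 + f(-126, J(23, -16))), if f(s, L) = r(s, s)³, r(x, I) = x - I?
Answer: √464309 ≈ 681.40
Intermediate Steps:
J(q, U) = 2*q/(20 + U) (J(q, U) = (2*q)/(20 + U) = 2*q/(20 + U))
f(s, L) = 0 (f(s, L) = (s - s)³ = 0³ = 0)
√(464309 + f(-126, J(23, -16))) = √(464309 + 0) = √464309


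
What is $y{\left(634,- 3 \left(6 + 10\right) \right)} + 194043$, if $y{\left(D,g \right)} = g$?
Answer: $193995$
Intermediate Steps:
$y{\left(634,- 3 \left(6 + 10\right) \right)} + 194043 = - 3 \left(6 + 10\right) + 194043 = \left(-3\right) 16 + 194043 = -48 + 194043 = 193995$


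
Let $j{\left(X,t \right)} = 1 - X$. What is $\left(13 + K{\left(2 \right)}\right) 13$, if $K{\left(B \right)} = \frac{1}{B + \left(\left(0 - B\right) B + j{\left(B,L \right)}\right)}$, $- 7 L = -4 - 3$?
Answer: $\frac{494}{3} \approx 164.67$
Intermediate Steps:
$L = 1$ ($L = - \frac{-4 - 3}{7} = \left(- \frac{1}{7}\right) \left(-7\right) = 1$)
$K{\left(B \right)} = \frac{1}{1 - B^{2}}$ ($K{\left(B \right)} = \frac{1}{B - \left(-1 + B - \left(0 - B\right) B\right)} = \frac{1}{B - \left(-1 + B - - B B\right)} = \frac{1}{B - \left(-1 + B + B^{2}\right)} = \frac{1}{1 - B^{2}}$)
$\left(13 + K{\left(2 \right)}\right) 13 = \left(13 - \frac{1}{-1 + 2^{2}}\right) 13 = \left(13 - \frac{1}{-1 + 4}\right) 13 = \left(13 - \frac{1}{3}\right) 13 = \frac{38}{3} \cdot 13 = \frac{494}{3}$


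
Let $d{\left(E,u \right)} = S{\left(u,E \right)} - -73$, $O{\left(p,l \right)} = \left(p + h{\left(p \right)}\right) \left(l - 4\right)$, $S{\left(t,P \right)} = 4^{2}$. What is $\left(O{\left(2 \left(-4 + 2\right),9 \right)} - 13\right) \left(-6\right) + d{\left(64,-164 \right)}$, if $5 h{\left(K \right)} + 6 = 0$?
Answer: $323$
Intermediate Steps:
$h{\left(K \right)} = - \frac{6}{5}$ ($h{\left(K \right)} = - \frac{6}{5} + \frac{1}{5} \cdot 0 = - \frac{6}{5} + 0 = - \frac{6}{5}$)
$S{\left(t,P \right)} = 16$
$O{\left(p,l \right)} = \left(-4 + l\right) \left(- \frac{6}{5} + p\right)$ ($O{\left(p,l \right)} = \left(p - \frac{6}{5}\right) \left(l - 4\right) = \left(- \frac{6}{5} + p\right) \left(-4 + l\right) = \left(-4 + l\right) \left(- \frac{6}{5} + p\right)$)
$d{\left(E,u \right)} = 89$ ($d{\left(E,u \right)} = 16 - -73 = 16 + 73 = 89$)
$\left(O{\left(2 \left(-4 + 2\right),9 \right)} - 13\right) \left(-6\right) + d{\left(64,-164 \right)} = \left(\left(\frac{24}{5} - 4 \cdot 2 \left(-4 + 2\right) - \frac{54}{5} + 9 \cdot 2 \left(-4 + 2\right)\right) - 13\right) \left(-6\right) + 89 = \left(\left(\frac{24}{5} - 4 \cdot 2 \left(-2\right) - \frac{54}{5} + 9 \cdot 2 \left(-2\right)\right) - 13\right) \left(-6\right) + 89 = \left(\left(\frac{24}{5} - -16 - \frac{54}{5} + 9 \left(-4\right)\right) - 13\right) \left(-6\right) + 89 = \left(\left(\frac{24}{5} + 16 - \frac{54}{5} - 36\right) - 13\right) \left(-6\right) + 89 = \left(-26 - 13\right) \left(-6\right) + 89 = \left(-39\right) \left(-6\right) + 89 = 234 + 89 = 323$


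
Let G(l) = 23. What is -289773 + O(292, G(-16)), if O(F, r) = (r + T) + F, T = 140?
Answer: -289318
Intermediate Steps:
O(F, r) = 140 + F + r (O(F, r) = (r + 140) + F = (140 + r) + F = 140 + F + r)
-289773 + O(292, G(-16)) = -289773 + (140 + 292 + 23) = -289773 + 455 = -289318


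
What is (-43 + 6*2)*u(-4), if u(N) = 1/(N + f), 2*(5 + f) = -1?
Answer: 62/19 ≈ 3.2632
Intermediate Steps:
f = -11/2 (f = -5 + (1/2)*(-1) = -5 - 1/2 = -11/2 ≈ -5.5000)
u(N) = 1/(-11/2 + N) (u(N) = 1/(N - 11/2) = 1/(-11/2 + N))
(-43 + 6*2)*u(-4) = (-43 + 6*2)*(2/(-11 + 2*(-4))) = (-43 + 12)*(2/(-11 - 8)) = -62/(-19) = -62*(-1)/19 = -31*(-2/19) = 62/19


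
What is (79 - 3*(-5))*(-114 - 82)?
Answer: -18424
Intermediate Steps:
(79 - 3*(-5))*(-114 - 82) = (79 + 15)*(-196) = 94*(-196) = -18424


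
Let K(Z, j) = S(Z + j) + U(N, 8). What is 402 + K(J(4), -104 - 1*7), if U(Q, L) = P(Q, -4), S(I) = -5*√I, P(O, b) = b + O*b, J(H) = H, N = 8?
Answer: 366 - 5*I*√107 ≈ 366.0 - 51.72*I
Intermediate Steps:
U(Q, L) = -4 - 4*Q (U(Q, L) = -4*(1 + Q) = -4 - 4*Q)
K(Z, j) = -36 - 5*√(Z + j) (K(Z, j) = -5*√(Z + j) + (-4 - 4*8) = -5*√(Z + j) + (-4 - 32) = -5*√(Z + j) - 36 = -36 - 5*√(Z + j))
402 + K(J(4), -104 - 1*7) = 402 + (-36 - 5*√(4 + (-104 - 1*7))) = 402 + (-36 - 5*√(4 + (-104 - 7))) = 402 + (-36 - 5*√(4 - 111)) = 402 + (-36 - 5*I*√107) = 366 - 5*I*√107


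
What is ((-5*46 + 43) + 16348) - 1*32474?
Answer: -16313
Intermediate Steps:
((-5*46 + 43) + 16348) - 1*32474 = ((-230 + 43) + 16348) - 32474 = (-187 + 16348) - 32474 = 16161 - 32474 = -16313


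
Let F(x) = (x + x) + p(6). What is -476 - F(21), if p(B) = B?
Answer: -524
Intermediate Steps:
F(x) = 6 + 2*x (F(x) = (x + x) + 6 = 2*x + 6 = 6 + 2*x)
-476 - F(21) = -476 - (6 + 2*21) = -476 - (6 + 42) = -476 - 1*48 = -476 - 48 = -524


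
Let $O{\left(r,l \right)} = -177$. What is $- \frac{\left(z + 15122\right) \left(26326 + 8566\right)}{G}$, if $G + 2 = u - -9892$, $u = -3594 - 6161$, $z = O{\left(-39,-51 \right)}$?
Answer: $- \frac{104292188}{27} \approx -3.8627 \cdot 10^{6}$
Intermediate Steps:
$z = -177$
$u = -9755$ ($u = -3594 - 6161 = -9755$)
$G = 135$ ($G = -2 - -137 = -2 + \left(-9755 + 9892\right) = -2 + 137 = 135$)
$- \frac{\left(z + 15122\right) \left(26326 + 8566\right)}{G} = - \frac{\left(-177 + 15122\right) \left(26326 + 8566\right)}{135} = - \frac{14945 \cdot 34892}{135} = - \frac{521460940}{135} = \left(-1\right) \frac{104292188}{27} = - \frac{104292188}{27}$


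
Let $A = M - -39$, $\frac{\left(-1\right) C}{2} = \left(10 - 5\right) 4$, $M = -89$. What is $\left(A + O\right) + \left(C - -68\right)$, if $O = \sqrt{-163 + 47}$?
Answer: $-22 + 2 i \sqrt{29} \approx -22.0 + 10.77 i$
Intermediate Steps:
$O = 2 i \sqrt{29}$ ($O = \sqrt{-116} = 2 i \sqrt{29} \approx 10.77 i$)
$C = -40$ ($C = - 2 \left(10 - 5\right) 4 = - 2 \cdot 5 \cdot 4 = \left(-2\right) 20 = -40$)
$A = -50$ ($A = -89 - -39 = -89 + 39 = -50$)
$\left(A + O\right) + \left(C - -68\right) = \left(-50 + 2 i \sqrt{29}\right) - -28 = \left(-50 + 2 i \sqrt{29}\right) + \left(-40 + 68\right) = \left(-50 + 2 i \sqrt{29}\right) + 28 = -22 + 2 i \sqrt{29}$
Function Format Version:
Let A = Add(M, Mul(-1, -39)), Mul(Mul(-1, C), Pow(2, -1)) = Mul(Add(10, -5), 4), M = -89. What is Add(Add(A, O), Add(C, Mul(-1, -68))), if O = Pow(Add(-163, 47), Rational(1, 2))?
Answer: Add(-22, Mul(2, I, Pow(29, Rational(1, 2)))) ≈ Add(-22.000, Mul(10.770, I))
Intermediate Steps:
O = Mul(2, I, Pow(29, Rational(1, 2))) (O = Pow(-116, Rational(1, 2)) = Mul(2, I, Pow(29, Rational(1, 2))) ≈ Mul(10.770, I))
C = -40 (C = Mul(-2, Mul(Add(10, -5), 4)) = Mul(-2, Mul(5, 4)) = Mul(-2, 20) = -40)
A = -50 (A = Add(-89, Mul(-1, -39)) = Add(-89, 39) = -50)
Add(Add(A, O), Add(C, Mul(-1, -68))) = Add(Add(-50, Mul(2, I, Pow(29, Rational(1, 2)))), Add(-40, Mul(-1, -68))) = Add(Add(-50, Mul(2, I, Pow(29, Rational(1, 2)))), Add(-40, 68)) = Add(Add(-50, Mul(2, I, Pow(29, Rational(1, 2)))), 28) = Add(-22, Mul(2, I, Pow(29, Rational(1, 2))))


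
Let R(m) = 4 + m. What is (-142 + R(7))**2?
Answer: 17161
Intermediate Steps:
(-142 + R(7))**2 = (-142 + (4 + 7))**2 = (-142 + 11)**2 = (-131)**2 = 17161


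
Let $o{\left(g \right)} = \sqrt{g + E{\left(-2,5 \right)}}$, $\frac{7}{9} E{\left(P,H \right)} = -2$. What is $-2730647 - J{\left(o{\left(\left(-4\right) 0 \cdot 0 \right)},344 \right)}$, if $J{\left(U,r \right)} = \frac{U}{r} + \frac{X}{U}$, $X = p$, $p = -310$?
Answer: $-2730647 - \frac{373249 i \sqrt{14}}{7224} \approx -2.7306 \cdot 10^{6} - 193.32 i$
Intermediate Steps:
$X = -310$
$E{\left(P,H \right)} = - \frac{18}{7}$ ($E{\left(P,H \right)} = \frac{9}{7} \left(-2\right) = - \frac{18}{7}$)
$o{\left(g \right)} = \sqrt{- \frac{18}{7} + g}$ ($o{\left(g \right)} = \sqrt{g - \frac{18}{7}} = \sqrt{- \frac{18}{7} + g}$)
$J{\left(U,r \right)} = - \frac{310}{U} + \frac{U}{r}$ ($J{\left(U,r \right)} = \frac{U}{r} - \frac{310}{U} = - \frac{310}{U} + \frac{U}{r}$)
$-2730647 - J{\left(o{\left(\left(-4\right) 0 \cdot 0 \right)},344 \right)} = -2730647 - \left(- \frac{310}{\frac{1}{7} \sqrt{-126 + 49 \left(-4\right) 0 \cdot 0}} + \frac{\frac{1}{7} \sqrt{-126 + 49 \left(-4\right) 0 \cdot 0}}{344}\right) = -2730647 - \left(- \frac{310}{\frac{1}{7} \sqrt{-126 + 49 \cdot 0 \cdot 0}} + \frac{\sqrt{-126 + 49 \cdot 0 \cdot 0}}{7} \cdot \frac{1}{344}\right) = -2730647 - \left(- \frac{310}{\frac{1}{7} \sqrt{-126 + 49 \cdot 0}} + \frac{\sqrt{-126 + 49 \cdot 0}}{7} \cdot \frac{1}{344}\right) = -2730647 - \left(- \frac{310}{\frac{1}{7} \sqrt{-126 + 0}} + \frac{\sqrt{-126 + 0}}{7} \cdot \frac{1}{344}\right) = -2730647 - \left(- \frac{310}{\frac{1}{7} \sqrt{-126}} + \frac{\sqrt{-126}}{7} \cdot \frac{1}{344}\right) = -2730647 - \left(- \frac{310}{\frac{1}{7} \cdot 3 i \sqrt{14}} + \frac{3 i \sqrt{14}}{7} \cdot \frac{1}{344}\right) = -2730647 - \left(- \frac{310}{\frac{3}{7} i \sqrt{14}} + \frac{3 i \sqrt{14}}{7} \cdot \frac{1}{344}\right) = -2730647 - \left(- 310 \left(- \frac{i \sqrt{14}}{6}\right) + \frac{3 i \sqrt{14}}{2408}\right) = -2730647 - \left(\frac{155 i \sqrt{14}}{3} + \frac{3 i \sqrt{14}}{2408}\right) = -2730647 - \frac{373249 i \sqrt{14}}{7224}$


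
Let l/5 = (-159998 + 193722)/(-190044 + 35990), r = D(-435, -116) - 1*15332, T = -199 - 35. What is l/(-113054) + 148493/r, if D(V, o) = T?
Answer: -646553491585167/67776001994614 ≈ -9.5396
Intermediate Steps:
T = -234
D(V, o) = -234
r = -15566 (r = -234 - 1*15332 = -234 - 15332 = -15566)
l = -84310/77027 (l = 5*((-159998 + 193722)/(-190044 + 35990)) = 5*(33724/(-154054)) = 5*(33724*(-1/154054)) = 5*(-16862/77027) = -84310/77027 ≈ -1.0946)
l/(-113054) + 148493/r = -84310/77027/(-113054) + 148493/(-15566) = -84310/77027*(-1/113054) + 148493*(-1/15566) = 42155/4354105229 - 148493/15566 = -646553491585167/67776001994614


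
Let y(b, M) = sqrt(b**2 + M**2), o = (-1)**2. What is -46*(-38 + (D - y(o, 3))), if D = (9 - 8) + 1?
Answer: 1656 + 46*sqrt(10) ≈ 1801.5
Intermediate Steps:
o = 1
y(b, M) = sqrt(M**2 + b**2)
D = 2 (D = 1 + 1 = 2)
-46*(-38 + (D - y(o, 3))) = -46*(-38 + (2 - sqrt(3**2 + 1**2))) = -46*(-38 + (2 - sqrt(9 + 1))) = -46*(-38 + (2 - sqrt(10))) = -46*(-36 - sqrt(10)) = 1656 + 46*sqrt(10)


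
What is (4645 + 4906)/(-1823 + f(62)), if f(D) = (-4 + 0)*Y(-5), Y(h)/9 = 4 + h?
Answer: -9551/1787 ≈ -5.3447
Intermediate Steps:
Y(h) = 36 + 9*h (Y(h) = 9*(4 + h) = 36 + 9*h)
f(D) = 36 (f(D) = (-4 + 0)*(36 + 9*(-5)) = -4*(36 - 45) = -4*(-9) = 36)
(4645 + 4906)/(-1823 + f(62)) = (4645 + 4906)/(-1823 + 36) = 9551/(-1787) = 9551*(-1/1787) = -9551/1787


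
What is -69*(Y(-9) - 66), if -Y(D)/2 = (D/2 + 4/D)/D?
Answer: 125005/27 ≈ 4629.8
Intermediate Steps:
Y(D) = -2*(D/2 + 4/D)/D
-69*(Y(-9) - 66) = -69*((-1 - 8/(-9)**2) - 66) = -69*((-1 - 8*1/81) - 66) = -69*((-1 - 8/81) - 66) = -69*(-89/81 - 66) = -69*(-5435/81) = 125005/27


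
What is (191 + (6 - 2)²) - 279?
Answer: -72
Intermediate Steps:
(191 + (6 - 2)²) - 279 = (191 + 4²) - 279 = (191 + 16) - 279 = 207 - 279 = -72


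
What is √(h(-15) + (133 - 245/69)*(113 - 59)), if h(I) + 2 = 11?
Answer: 3*√411401/23 ≈ 83.662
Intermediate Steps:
h(I) = 9 (h(I) = -2 + 11 = 9)
√(h(-15) + (133 - 245/69)*(113 - 59)) = √(9 + (133 - 245/69)*(113 - 59)) = √(9 + (133 - 245*1/69)*54) = √(9 + (133 - 245/69)*54) = √(9 + (8932/69)*54) = √(9 + 160776/23) = √(160983/23) = 3*√411401/23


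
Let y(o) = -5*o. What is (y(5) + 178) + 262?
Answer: 415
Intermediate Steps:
(y(5) + 178) + 262 = (-5*5 + 178) + 262 = (-25 + 178) + 262 = 153 + 262 = 415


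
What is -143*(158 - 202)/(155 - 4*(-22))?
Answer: 6292/243 ≈ 25.893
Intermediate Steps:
-143*(158 - 202)/(155 - 4*(-22)) = -(-6292)/(155 + 88) = -(-6292)/243 = -143*(-44/243) = 6292/243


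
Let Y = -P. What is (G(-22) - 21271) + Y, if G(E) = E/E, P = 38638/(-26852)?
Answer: -285551701/13426 ≈ -21269.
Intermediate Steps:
P = -19319/13426 (P = 38638*(-1/26852) = -19319/13426 ≈ -1.4389)
G(E) = 1
Y = 19319/13426 (Y = -1*(-19319/13426) = 19319/13426 ≈ 1.4389)
(G(-22) - 21271) + Y = (1 - 21271) + 19319/13426 = -21270 + 19319/13426 = -285551701/13426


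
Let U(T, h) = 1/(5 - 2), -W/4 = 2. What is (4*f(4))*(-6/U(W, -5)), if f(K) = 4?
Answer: -288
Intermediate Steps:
W = -8 (W = -4*2 = -8)
U(T, h) = ⅓ (U(T, h) = 1/3 = ⅓)
(4*f(4))*(-6/U(W, -5)) = (4*4)*(-6/⅓) = 16*(-6*3) = 16*(-18) = -288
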